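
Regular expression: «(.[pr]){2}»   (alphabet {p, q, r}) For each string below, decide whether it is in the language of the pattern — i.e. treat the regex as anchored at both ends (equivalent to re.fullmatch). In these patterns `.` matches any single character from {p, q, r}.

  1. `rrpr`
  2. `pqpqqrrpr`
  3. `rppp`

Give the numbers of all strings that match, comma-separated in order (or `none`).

1, 3

1 → match
2 → no match
3 → match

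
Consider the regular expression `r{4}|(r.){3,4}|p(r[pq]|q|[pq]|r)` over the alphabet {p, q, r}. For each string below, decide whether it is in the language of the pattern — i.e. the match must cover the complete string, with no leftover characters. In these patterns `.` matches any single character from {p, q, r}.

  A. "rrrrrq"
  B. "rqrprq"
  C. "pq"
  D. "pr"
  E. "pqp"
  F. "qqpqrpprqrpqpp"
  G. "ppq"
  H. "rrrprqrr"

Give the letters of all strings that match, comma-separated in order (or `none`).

A. "rrrrrq" → match
B. "rqrprq" → match
C. "pq" → match
D. "pr" → match
E. "pqp" → no match
F → no match
G. "ppq" → no match
H. "rrrprqrr" → match

A, B, C, D, H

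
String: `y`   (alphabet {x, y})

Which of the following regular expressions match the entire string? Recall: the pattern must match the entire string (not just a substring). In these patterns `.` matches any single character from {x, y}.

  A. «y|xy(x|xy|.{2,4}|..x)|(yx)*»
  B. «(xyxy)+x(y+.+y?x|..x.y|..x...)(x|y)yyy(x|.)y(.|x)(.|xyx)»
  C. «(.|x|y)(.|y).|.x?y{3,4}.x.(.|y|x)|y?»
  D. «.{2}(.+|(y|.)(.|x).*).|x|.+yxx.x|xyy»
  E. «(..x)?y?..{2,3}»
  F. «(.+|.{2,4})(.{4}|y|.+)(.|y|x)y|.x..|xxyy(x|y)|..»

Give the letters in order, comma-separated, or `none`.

A → match
B → no match — must start with `xyxy`
C → match
D → no match
E → no match
F → no match

A, C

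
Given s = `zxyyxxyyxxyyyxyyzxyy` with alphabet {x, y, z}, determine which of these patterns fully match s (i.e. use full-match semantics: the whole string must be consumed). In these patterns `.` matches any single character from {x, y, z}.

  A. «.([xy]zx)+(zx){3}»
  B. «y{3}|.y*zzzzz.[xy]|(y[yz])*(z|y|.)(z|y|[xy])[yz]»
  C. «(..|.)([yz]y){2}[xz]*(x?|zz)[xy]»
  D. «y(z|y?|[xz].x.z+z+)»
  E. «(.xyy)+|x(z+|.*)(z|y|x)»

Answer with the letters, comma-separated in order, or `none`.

E

A → no match — must end with `zx`
B → no match
C → no match
D → no match — must start with `y`
E → match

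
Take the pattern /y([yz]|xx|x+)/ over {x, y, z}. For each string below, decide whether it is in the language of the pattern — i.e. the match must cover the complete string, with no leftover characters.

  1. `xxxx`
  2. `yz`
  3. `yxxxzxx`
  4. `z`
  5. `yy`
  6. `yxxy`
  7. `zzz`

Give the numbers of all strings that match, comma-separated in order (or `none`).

2, 5

1 → no match — must start with `y`
2 → match
3 → no match
4 → no match — must start with `y`
5 → match
6 → no match
7 → no match — must start with `y`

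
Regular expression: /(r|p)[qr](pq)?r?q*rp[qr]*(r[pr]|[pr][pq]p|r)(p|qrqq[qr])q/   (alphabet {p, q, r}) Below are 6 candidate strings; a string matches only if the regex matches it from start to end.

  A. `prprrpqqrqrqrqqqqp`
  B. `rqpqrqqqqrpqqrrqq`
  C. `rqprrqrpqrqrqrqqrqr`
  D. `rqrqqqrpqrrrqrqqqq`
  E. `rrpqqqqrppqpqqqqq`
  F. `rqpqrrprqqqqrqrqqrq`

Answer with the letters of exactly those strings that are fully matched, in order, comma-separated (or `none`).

D, F

A → no match — must end with `q`
B → no match
C → no match — must end with `q`
D → match
E → no match
F → match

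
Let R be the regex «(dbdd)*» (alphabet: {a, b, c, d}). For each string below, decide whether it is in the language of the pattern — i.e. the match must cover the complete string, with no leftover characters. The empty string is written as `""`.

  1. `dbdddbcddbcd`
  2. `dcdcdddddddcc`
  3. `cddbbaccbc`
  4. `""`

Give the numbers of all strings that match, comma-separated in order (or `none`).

1 → no match
2 → no match
3 → no match
4 → match

4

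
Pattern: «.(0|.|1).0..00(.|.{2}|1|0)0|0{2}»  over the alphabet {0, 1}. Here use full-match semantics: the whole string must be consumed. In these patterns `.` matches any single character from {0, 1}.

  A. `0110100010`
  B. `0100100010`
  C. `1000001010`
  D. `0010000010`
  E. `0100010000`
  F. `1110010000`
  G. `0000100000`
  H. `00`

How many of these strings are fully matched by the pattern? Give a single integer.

A. `0110100010` → match
B. `0100100010` → match
C. `1000001010` → no match
D. `0010000010` → match
E. `0100010000` → match
F. `1110010000` → match
G. `0000100000` → match
H. `00` → match
Total matched: 7

7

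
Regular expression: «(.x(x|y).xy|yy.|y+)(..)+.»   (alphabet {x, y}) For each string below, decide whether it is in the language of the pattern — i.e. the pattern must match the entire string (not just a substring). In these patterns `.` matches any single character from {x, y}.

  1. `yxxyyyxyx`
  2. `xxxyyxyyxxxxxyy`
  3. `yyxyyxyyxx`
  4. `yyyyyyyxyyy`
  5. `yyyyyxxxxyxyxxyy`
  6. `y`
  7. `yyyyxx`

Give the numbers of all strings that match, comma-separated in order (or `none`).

1. `yxxyyyxyx` → no match
2 → no match
3. `yyxyyxyyxx` → match
4. `yyyyyyyxyyy` → match
5 → match
6. `y` → no match
7. `yyyyxx` → match

3, 4, 5, 7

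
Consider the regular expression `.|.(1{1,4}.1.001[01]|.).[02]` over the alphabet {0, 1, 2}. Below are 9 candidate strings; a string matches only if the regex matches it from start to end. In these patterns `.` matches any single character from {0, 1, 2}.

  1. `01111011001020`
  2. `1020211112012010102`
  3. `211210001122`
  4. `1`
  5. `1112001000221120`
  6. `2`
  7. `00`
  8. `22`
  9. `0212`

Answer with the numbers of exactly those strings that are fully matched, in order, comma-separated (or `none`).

1 → match
2 → no match
3 → match
4 → match
5 → no match
6 → match
7 → no match
8 → no match
9 → match

1, 3, 4, 6, 9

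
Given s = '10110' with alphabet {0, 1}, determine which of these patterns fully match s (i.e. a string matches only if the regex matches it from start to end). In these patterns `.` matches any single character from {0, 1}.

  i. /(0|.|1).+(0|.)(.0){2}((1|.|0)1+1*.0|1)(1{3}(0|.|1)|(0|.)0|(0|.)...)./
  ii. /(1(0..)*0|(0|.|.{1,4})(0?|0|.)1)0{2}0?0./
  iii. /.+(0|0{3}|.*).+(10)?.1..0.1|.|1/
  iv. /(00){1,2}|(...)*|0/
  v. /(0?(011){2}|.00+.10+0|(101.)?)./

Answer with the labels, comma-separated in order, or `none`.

v

i → no match
ii → no match
iii → no match
iv → no match
v → match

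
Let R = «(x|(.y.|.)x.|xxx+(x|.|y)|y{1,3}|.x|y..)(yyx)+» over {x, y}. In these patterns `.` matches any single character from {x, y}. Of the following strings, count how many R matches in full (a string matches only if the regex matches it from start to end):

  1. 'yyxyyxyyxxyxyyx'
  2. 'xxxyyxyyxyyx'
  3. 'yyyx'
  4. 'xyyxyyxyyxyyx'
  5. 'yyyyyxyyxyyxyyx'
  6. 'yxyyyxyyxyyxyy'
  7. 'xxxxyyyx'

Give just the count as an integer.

5

1 → no match
2 → match
3 → match
4 → match
5 → match
6 → no match — must end with 'yyx'
7 → match
Total matched: 5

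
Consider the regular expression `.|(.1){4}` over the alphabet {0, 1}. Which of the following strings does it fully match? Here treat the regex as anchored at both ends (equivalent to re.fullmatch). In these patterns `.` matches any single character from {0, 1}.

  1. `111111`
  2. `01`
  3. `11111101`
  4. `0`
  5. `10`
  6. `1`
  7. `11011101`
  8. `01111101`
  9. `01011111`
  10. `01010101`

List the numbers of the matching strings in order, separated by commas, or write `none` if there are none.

3, 4, 6, 7, 8, 9, 10

1. `111111` → no match
2. `01` → no match
3. `11111101` → match
4. `0` → match
5. `10` → no match
6. `1` → match
7. `11011101` → match
8. `01111101` → match
9. `01011111` → match
10. `01010101` → match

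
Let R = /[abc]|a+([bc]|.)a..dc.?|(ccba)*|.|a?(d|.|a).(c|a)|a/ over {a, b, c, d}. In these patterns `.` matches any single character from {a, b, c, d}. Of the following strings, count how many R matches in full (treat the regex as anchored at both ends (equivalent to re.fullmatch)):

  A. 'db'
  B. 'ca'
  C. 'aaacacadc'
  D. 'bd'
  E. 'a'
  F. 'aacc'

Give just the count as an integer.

A → no match
B → no match
C → match
D → no match
E → match
F → match
Total matched: 3

3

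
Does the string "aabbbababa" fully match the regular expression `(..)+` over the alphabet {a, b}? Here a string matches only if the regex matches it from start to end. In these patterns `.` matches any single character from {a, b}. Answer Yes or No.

Yes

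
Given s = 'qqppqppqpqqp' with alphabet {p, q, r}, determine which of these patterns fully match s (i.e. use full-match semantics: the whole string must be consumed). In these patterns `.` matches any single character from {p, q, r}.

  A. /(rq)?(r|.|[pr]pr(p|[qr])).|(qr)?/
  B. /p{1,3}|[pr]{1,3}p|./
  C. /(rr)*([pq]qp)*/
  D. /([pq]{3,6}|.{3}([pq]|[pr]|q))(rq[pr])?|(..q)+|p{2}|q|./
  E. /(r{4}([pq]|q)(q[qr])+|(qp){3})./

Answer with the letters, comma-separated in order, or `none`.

C

A → no match
B → no match
C → match
D → no match
E → no match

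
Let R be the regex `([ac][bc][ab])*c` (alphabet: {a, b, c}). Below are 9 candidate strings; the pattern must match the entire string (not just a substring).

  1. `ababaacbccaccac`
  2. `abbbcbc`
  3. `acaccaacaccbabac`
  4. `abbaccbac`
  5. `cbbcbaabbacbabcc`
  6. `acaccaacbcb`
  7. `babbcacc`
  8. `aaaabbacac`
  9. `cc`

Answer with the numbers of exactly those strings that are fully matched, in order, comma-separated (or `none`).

3

1 → no match
2 → no match
3 → match
4 → no match
5 → no match
6 → no match — must end with `c`
7 → no match
8 → no match
9 → no match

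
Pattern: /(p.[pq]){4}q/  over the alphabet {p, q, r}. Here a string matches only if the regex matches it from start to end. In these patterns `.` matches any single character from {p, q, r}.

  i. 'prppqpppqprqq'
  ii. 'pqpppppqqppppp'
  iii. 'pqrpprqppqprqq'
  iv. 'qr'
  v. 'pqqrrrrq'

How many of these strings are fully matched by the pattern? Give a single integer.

1

i → match
ii → no match — must end with 'q'
iii → no match
iv → no match — must start with 'p'
v → no match
Total matched: 1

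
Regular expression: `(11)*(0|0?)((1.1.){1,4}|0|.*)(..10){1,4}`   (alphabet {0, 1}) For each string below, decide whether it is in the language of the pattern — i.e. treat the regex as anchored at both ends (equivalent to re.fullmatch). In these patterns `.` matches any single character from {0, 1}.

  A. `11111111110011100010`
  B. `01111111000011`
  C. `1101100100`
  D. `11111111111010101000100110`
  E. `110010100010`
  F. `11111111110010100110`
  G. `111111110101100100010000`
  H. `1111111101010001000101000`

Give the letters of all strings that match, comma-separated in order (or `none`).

A, D, E, F

A → match
B → no match — must end with `10`
C. `1101100100` → no match — must end with `10`
D → match
E. `110010100010` → match
F → match
G → no match — must end with `10`
H → no match — must end with `10`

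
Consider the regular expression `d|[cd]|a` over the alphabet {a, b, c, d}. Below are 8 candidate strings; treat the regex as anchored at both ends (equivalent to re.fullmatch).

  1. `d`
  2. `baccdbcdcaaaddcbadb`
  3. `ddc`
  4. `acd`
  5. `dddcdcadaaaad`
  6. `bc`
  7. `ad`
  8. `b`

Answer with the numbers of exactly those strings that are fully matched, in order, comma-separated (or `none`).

1 → match
2 → no match
3 → no match
4 → no match
5 → no match
6 → no match
7 → no match
8 → no match

1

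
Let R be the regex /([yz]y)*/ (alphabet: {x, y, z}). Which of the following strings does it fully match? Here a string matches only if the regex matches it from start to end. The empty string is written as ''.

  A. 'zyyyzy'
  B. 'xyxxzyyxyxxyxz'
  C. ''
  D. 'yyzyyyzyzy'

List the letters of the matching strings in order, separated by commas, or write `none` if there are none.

A → match
B → no match
C → match
D → match

A, C, D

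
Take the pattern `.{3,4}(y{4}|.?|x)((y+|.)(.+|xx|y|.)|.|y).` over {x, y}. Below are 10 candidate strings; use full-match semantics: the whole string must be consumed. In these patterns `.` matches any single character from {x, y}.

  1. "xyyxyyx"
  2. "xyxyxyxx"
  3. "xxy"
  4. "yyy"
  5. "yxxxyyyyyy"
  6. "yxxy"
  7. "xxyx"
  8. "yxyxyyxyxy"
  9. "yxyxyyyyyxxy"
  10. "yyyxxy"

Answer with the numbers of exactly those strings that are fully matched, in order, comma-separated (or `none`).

1 → match
2 → match
3 → no match
4 → no match
5 → match
6 → no match
7 → no match
8 → match
9 → match
10 → match

1, 2, 5, 8, 9, 10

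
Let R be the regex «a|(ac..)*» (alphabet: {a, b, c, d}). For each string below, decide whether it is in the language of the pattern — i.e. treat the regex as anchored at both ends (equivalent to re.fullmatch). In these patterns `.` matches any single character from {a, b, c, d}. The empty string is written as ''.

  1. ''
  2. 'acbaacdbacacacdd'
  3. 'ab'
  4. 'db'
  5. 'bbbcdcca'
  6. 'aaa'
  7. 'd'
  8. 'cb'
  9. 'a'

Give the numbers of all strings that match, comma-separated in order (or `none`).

1 → match
2 → match
3 → no match
4 → no match
5 → no match
6 → no match
7 → no match
8 → no match
9 → match

1, 2, 9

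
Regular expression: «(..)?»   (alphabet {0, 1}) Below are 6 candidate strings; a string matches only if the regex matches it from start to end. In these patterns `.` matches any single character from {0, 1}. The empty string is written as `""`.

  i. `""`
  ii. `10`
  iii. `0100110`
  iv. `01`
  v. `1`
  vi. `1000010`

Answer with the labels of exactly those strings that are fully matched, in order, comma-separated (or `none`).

i, ii, iv

i → match
ii → match
iii → no match
iv → match
v → no match
vi → no match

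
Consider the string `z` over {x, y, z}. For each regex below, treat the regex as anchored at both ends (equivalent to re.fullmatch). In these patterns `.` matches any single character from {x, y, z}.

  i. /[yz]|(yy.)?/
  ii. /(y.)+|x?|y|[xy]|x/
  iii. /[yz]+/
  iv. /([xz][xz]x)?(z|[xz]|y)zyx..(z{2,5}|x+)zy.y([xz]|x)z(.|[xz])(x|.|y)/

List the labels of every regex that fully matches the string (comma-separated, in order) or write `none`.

i → match
ii → no match
iii → match
iv → no match

i, iii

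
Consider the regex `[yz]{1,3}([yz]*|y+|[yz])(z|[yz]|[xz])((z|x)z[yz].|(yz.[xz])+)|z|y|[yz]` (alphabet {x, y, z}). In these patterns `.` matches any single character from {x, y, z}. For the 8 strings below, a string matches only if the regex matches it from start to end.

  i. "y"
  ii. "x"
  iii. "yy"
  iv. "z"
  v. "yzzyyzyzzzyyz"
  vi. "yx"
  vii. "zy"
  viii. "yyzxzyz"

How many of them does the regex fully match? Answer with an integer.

3

i → match
ii → no match
iii → no match
iv → match
v → no match
vi → no match
vii → no match
viii → match
Total matched: 3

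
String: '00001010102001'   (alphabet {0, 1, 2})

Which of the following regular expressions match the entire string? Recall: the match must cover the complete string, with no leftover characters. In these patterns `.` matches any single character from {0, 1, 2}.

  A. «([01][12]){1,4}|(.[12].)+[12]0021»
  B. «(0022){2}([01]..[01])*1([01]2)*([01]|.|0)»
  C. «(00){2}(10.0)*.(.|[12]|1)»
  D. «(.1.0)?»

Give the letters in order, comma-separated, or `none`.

C

A → no match
B → no match — must start with '0022'
C → match
D → no match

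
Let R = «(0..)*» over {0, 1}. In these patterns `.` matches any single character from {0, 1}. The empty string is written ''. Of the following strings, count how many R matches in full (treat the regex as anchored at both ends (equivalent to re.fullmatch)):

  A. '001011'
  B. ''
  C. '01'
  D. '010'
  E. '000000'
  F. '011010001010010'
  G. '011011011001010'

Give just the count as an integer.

A. '001011' → match
B. '' → match
C. '01' → no match
D. '010' → match
E. '000000' → match
F → match
G → match
Total matched: 6

6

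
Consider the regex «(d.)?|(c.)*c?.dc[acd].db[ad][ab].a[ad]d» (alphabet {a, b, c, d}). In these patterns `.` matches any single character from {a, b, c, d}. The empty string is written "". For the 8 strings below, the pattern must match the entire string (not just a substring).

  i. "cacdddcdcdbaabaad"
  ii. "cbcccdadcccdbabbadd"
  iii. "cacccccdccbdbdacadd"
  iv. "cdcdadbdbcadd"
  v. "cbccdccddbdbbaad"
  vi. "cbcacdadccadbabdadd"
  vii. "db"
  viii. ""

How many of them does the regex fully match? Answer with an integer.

i → match
ii → match
iii → match
iv → match
v → match
vi → match
vii → match
viii → match
Total matched: 8

8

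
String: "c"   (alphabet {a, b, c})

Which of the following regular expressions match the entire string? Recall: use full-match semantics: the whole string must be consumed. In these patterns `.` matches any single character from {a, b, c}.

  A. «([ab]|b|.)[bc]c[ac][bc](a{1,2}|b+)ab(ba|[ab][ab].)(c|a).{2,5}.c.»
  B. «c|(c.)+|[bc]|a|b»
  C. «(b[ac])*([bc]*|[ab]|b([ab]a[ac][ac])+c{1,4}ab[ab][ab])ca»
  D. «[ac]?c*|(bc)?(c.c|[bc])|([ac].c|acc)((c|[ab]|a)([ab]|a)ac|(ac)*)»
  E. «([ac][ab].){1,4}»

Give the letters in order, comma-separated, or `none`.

A → no match
B → match
C → no match — must end with "ca"
D → match
E → no match

B, D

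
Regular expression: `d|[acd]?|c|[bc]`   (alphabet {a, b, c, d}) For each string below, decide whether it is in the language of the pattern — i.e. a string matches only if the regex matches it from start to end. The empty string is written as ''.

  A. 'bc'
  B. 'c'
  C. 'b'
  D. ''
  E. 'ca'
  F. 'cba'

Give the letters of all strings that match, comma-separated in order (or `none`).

A. 'bc' → no match
B. 'c' → match
C. 'b' → match
D. '' → match
E. 'ca' → no match
F. 'cba' → no match

B, C, D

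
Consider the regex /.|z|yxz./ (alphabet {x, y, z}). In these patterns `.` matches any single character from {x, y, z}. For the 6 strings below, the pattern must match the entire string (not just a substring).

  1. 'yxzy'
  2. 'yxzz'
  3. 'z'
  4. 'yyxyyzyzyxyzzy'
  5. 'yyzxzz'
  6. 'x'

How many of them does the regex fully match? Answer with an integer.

1 → match
2 → match
3 → match
4 → no match
5 → no match
6 → match
Total matched: 4

4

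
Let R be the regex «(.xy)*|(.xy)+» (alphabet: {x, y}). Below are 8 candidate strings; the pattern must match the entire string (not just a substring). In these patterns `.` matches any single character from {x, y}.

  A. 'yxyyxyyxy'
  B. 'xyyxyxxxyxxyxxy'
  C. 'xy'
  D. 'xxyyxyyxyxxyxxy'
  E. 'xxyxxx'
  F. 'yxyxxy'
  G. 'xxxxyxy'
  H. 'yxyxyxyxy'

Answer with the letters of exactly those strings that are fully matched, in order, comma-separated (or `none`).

A, D, F

A → match
B → no match
C → no match
D → match
E → no match
F → match
G → no match
H → no match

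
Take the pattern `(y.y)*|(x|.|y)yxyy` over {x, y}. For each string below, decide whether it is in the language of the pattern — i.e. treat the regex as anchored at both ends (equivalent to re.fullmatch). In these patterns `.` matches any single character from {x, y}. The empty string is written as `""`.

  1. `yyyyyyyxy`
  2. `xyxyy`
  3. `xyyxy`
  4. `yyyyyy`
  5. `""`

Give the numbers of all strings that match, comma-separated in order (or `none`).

1 → match
2 → match
3 → no match
4 → match
5 → match

1, 2, 4, 5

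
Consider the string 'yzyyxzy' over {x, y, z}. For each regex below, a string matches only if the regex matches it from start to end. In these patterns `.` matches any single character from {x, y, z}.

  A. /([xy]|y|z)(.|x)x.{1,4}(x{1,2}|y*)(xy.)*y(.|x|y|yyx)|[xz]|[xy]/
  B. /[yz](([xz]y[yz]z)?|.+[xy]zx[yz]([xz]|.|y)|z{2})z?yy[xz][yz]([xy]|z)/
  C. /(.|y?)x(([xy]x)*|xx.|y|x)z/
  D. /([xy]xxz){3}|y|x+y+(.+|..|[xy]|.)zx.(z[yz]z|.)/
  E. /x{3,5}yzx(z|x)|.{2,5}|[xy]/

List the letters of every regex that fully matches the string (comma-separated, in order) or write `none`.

A → no match
B → match
C → no match — must end with 'z'
D → no match
E → no match

B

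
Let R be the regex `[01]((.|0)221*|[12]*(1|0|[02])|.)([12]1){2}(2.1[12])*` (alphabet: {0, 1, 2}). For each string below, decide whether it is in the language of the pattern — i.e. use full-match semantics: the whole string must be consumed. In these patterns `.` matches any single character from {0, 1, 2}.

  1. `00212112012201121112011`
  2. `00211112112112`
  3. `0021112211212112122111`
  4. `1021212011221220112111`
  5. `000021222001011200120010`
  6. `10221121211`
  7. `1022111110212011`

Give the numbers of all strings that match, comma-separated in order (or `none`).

4

1 → no match
2 → no match
3 → no match
4 → match
5 → no match
6 → no match
7 → no match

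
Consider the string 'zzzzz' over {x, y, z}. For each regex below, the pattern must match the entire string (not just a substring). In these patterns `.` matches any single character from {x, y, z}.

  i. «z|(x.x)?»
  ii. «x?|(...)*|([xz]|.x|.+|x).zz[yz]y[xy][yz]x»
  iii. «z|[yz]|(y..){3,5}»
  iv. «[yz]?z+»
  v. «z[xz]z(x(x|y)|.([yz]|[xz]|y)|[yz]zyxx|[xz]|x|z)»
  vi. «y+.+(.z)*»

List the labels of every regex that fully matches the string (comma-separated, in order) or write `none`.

iv, v

i → no match
ii → no match
iii → no match
iv → match
v → match
vi → no match — must start with 'y'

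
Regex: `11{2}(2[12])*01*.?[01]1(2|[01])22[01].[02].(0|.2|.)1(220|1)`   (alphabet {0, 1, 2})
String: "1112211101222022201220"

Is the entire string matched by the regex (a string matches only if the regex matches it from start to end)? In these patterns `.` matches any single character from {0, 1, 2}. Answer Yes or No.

No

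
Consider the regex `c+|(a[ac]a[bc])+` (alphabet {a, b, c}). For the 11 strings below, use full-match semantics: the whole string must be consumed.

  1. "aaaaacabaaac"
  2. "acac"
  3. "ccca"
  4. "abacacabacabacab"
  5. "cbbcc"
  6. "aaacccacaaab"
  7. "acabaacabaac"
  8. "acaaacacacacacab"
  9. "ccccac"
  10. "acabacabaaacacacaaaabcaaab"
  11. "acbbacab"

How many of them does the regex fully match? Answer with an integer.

1 → no match
2 → match
3 → no match
4 → no match
5 → no match
6 → no match
7 → no match
8 → no match
9 → no match
10 → no match
11 → no match
Total matched: 1

1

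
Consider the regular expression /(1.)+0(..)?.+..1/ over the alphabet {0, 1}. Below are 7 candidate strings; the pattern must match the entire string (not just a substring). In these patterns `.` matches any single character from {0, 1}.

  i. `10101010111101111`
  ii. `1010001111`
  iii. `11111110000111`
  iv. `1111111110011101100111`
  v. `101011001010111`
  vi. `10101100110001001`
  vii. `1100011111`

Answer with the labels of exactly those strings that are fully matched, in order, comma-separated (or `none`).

i → match
ii → match
iii → match
iv → match
v → match
vi → match
vii → match

i, ii, iii, iv, v, vi, vii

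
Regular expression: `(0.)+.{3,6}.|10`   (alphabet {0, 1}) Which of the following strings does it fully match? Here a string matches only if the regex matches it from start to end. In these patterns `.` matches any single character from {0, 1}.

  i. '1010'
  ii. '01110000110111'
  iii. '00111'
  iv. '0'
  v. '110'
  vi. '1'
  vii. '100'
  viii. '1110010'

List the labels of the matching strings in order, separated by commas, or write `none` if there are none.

i → no match
ii → no match
iii → no match
iv → no match
v → no match
vi → no match
vii → no match
viii → no match

none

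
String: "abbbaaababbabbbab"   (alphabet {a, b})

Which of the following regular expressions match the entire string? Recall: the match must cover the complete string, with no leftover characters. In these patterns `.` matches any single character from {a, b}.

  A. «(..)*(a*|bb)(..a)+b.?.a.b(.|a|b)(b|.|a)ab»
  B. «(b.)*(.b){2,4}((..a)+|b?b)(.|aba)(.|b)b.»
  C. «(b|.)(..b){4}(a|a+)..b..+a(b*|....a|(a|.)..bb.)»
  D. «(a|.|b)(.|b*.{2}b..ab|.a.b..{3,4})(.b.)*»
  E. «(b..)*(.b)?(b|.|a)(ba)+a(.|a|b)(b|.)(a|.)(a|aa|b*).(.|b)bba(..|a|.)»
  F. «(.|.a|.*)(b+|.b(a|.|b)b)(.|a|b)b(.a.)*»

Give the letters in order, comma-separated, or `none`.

A → no match
B → no match
C → no match
D → no match
E → match
F → match

E, F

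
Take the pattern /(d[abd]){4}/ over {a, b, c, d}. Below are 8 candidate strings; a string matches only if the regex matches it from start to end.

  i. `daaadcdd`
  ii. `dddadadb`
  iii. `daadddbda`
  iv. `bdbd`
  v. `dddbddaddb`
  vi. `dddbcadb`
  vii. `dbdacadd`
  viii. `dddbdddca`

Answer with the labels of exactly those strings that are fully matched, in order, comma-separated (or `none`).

ii

i → no match
ii → match
iii → no match
iv → no match — must start with `d`
v → no match
vi → no match
vii → no match
viii → no match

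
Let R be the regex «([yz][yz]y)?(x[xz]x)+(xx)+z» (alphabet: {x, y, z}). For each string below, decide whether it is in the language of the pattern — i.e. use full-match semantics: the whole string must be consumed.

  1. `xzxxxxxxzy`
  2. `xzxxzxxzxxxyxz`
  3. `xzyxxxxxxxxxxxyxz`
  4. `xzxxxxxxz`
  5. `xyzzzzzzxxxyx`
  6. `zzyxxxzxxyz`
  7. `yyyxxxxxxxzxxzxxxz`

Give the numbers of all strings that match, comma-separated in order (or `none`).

4, 7

1 → no match — must end with `xxz`
2 → no match — must end with `xxz`
3 → no match — must end with `xxz`
4 → match
5 → no match — must end with `xxz`
6 → no match — must end with `xxz`
7 → match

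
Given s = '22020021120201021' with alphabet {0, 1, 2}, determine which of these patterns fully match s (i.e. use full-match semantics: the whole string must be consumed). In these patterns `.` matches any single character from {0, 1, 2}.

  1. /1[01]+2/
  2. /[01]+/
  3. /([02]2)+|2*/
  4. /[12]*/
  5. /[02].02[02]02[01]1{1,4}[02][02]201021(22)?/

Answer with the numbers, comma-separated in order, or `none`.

1 → no match — must start with '1'
2 → no match
3 → no match
4 → no match
5 → match

5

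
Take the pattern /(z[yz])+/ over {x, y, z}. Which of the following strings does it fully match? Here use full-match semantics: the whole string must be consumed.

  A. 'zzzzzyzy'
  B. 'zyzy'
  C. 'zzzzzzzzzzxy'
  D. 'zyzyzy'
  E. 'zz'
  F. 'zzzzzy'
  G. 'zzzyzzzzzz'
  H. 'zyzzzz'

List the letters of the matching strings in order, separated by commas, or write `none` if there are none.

A, B, D, E, F, G, H

A → match
B → match
C → no match
D → match
E → match
F → match
G → match
H → match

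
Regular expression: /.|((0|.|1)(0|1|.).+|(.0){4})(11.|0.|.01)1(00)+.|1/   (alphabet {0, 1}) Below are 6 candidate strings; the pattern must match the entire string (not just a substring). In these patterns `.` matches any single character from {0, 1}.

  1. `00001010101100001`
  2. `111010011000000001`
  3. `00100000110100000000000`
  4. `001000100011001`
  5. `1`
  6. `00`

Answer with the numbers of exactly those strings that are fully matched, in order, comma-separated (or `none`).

1 → match
2 → match
3 → match
4 → match
5 → match
6 → no match

1, 2, 3, 4, 5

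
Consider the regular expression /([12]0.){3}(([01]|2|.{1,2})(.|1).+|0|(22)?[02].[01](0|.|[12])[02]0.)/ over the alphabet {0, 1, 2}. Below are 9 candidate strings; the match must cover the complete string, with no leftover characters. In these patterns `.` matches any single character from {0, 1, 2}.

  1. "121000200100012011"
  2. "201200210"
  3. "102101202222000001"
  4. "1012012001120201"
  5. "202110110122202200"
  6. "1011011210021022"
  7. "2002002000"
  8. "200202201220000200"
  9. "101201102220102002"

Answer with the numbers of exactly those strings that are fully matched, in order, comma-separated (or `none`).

1 → no match
2 → no match
3 → match
4 → match
5 → no match
6 → no match
7 → match
8 → match
9 → match

3, 4, 7, 8, 9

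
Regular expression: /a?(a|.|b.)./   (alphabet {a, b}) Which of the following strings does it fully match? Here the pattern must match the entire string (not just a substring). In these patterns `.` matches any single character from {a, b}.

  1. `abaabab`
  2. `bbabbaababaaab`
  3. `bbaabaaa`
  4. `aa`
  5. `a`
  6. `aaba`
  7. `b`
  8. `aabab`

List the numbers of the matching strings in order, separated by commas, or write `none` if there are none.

4

1. `abaabab` → no match
2 → no match
3. `bbaabaaa` → no match
4. `aa` → match
5. `a` → no match
6. `aaba` → no match
7. `b` → no match
8. `aabab` → no match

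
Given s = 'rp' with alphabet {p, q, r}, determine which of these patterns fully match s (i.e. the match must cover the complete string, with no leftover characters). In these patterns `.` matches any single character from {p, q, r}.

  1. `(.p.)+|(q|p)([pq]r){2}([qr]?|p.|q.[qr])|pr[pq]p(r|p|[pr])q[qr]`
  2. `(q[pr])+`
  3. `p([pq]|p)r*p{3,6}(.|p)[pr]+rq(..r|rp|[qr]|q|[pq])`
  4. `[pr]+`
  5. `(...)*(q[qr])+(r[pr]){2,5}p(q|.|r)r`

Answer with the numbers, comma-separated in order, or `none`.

4

1 → no match
2 → no match — must start with 'q'
3 → no match — must start with 'p'
4 → match
5 → no match — must end with 'r'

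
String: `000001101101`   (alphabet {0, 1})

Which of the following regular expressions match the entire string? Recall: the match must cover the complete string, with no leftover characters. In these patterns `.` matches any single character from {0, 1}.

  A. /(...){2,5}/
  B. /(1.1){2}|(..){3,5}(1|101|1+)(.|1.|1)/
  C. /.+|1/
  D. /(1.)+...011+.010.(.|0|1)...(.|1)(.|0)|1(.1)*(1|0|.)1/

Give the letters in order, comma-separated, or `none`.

A → match
B → no match
C → match
D → no match — must start with `1`

A, C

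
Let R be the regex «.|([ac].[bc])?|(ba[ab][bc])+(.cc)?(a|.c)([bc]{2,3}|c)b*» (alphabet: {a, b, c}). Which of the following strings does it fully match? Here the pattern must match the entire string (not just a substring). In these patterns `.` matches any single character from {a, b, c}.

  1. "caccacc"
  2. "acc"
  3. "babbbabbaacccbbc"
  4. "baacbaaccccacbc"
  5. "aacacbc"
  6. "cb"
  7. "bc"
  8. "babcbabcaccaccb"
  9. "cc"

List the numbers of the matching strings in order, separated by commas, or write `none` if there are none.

2, 4, 8

1 → no match
2 → match
3 → no match
4 → match
5 → no match
6 → no match
7 → no match
8 → match
9 → no match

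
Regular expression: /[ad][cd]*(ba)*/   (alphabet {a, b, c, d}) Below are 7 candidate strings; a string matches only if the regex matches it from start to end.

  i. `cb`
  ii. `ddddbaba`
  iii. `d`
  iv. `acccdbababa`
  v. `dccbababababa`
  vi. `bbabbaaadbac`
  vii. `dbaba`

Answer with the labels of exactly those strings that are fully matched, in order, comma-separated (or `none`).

ii, iii, iv, v, vii

i → no match
ii → match
iii → match
iv → match
v → match
vi → no match
vii → match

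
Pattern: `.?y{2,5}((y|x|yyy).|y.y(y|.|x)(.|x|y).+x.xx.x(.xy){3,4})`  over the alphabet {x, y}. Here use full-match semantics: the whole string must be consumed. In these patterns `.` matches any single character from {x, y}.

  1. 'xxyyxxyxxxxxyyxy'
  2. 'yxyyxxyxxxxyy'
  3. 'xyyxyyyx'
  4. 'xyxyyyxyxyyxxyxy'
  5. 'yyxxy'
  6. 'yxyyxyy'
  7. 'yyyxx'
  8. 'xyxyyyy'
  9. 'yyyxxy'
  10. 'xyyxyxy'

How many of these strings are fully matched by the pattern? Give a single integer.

1 → no match
2 → no match
3. 'xyyxyyyx' → no match
4 → no match
5. 'yyxxy' → no match
6. 'yxyyxyy' → no match
7. 'yyyxx' → match
8. 'xyxyyyy' → no match
9. 'yyyxxy' → no match
10. 'xyyxyxy' → no match
Total matched: 1

1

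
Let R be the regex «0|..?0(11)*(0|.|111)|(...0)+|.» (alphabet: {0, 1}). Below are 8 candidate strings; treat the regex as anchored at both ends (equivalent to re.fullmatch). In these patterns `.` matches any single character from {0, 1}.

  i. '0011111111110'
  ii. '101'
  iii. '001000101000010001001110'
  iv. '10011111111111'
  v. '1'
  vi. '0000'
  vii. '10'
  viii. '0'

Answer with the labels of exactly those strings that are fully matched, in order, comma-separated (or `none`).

i → match
ii → match
iii → match
iv → match
v → match
vi → match
vii → no match
viii → match

i, ii, iii, iv, v, vi, viii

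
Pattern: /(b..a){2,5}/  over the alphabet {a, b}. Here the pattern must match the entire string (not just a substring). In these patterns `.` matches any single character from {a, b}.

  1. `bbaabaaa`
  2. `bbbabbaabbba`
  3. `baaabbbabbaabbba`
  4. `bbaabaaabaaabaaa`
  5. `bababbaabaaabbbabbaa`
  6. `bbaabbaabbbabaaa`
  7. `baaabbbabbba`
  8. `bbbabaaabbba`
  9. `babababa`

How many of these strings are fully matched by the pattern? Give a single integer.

9

1 → match
2 → match
3 → match
4 → match
5 → match
6 → match
7 → match
8 → match
9 → match
Total matched: 9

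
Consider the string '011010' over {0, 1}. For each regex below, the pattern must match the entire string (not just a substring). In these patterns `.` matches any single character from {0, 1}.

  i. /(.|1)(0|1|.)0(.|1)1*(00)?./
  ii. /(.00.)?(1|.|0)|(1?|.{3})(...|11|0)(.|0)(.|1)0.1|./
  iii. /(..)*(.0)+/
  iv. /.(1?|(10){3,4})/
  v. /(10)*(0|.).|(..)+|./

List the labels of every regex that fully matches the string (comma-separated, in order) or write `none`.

i → no match
ii → no match
iii → match
iv → no match
v → match

iii, v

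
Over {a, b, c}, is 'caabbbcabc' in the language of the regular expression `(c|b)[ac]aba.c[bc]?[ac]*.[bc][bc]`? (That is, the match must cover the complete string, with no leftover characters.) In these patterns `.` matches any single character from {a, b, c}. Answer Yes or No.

No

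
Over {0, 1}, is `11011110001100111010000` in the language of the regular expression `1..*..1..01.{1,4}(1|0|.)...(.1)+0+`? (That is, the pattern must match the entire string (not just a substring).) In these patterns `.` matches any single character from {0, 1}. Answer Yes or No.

Yes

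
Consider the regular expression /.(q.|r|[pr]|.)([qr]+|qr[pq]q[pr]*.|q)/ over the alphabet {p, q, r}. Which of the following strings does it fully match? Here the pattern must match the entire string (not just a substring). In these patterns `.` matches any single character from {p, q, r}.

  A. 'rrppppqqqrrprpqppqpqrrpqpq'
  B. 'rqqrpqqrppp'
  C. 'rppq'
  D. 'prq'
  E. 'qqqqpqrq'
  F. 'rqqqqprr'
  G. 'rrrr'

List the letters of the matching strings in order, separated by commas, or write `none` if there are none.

A → no match
B → no match
C → no match
D → match
E → no match
F → no match
G → match

D, G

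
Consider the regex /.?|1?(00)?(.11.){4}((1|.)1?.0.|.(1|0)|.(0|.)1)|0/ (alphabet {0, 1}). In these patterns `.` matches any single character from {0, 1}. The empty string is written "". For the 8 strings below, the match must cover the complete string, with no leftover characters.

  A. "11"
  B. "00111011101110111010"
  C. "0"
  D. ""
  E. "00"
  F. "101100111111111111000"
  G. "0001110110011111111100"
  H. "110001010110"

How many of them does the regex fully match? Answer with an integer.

A → no match
B → match
C → match
D → match
E → no match
F → match
G → match
H → no match
Total matched: 5

5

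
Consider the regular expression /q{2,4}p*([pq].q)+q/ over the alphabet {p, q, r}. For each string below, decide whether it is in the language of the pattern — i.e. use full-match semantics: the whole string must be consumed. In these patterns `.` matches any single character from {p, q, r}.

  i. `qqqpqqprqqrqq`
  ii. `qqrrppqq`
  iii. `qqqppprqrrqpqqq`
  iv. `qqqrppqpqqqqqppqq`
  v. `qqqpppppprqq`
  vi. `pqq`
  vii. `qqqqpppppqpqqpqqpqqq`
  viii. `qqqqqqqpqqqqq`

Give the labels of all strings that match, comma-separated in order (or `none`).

i, v, vii, viii

i → match
ii → no match
iii → no match
iv → no match
v → match
vi → no match — must start with `q`
vii → match
viii → match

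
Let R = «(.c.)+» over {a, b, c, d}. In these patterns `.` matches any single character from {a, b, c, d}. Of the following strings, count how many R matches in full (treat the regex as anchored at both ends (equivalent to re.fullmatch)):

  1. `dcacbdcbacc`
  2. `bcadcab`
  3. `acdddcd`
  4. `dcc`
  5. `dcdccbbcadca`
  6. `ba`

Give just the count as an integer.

2

1. `dcacbdcbacc` → no match
2. `bcadcab` → no match
3. `acdddcd` → no match
4. `dcc` → match
5. `dcdccbbcadca` → match
6. `ba` → no match
Total matched: 2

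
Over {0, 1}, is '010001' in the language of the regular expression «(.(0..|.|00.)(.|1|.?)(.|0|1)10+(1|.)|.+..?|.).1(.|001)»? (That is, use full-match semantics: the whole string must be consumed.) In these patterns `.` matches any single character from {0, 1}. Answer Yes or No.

No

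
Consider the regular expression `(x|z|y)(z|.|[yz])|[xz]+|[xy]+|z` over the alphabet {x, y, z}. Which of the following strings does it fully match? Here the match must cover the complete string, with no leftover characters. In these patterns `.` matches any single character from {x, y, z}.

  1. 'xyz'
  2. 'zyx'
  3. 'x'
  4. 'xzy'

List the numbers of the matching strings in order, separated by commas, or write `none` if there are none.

1. 'xyz' → no match
2. 'zyx' → no match
3. 'x' → match
4. 'xzy' → no match

3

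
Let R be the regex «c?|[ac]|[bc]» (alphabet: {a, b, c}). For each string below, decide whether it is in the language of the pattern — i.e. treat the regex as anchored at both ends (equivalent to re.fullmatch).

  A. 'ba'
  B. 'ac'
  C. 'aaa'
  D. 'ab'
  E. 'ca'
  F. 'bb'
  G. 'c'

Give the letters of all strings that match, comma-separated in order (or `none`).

A → no match
B → no match
C → no match
D → no match
E → no match
F → no match
G → match

G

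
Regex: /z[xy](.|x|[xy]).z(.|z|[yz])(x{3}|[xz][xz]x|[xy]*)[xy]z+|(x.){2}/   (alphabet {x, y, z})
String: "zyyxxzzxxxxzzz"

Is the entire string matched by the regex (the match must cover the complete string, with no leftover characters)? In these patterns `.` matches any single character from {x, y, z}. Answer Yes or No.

No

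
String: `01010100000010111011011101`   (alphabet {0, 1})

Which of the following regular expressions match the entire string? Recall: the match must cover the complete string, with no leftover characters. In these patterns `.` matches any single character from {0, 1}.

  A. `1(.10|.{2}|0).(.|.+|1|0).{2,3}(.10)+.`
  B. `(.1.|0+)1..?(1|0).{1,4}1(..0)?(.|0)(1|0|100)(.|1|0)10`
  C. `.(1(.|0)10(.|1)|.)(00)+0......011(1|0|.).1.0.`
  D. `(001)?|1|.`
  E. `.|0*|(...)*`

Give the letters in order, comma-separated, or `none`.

A → no match — must start with `1`
B → no match — must end with `10`
C → match
D → no match
E → no match

C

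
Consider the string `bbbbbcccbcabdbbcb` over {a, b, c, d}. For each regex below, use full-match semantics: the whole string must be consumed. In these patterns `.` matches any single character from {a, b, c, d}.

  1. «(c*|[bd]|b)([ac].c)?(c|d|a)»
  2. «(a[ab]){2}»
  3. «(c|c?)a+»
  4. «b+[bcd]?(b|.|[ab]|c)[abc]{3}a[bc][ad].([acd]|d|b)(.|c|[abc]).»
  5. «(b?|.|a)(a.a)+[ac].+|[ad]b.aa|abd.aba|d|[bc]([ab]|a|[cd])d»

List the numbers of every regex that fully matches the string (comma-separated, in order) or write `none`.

4

1 → no match
2 → no match — must start with `a`
3 → no match — must end with `a`
4 → match
5 → no match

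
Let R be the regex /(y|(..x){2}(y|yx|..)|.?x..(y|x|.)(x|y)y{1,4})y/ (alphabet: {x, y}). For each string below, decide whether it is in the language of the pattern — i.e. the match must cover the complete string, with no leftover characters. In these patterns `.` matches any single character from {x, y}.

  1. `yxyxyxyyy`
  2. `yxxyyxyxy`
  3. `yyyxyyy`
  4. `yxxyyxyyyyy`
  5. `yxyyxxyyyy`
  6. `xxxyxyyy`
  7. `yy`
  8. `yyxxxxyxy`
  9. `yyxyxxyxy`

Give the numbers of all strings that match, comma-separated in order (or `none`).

1 → match
2 → match
3 → no match
4 → match
5 → match
6 → match
7 → match
8 → match
9 → match

1, 2, 4, 5, 6, 7, 8, 9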